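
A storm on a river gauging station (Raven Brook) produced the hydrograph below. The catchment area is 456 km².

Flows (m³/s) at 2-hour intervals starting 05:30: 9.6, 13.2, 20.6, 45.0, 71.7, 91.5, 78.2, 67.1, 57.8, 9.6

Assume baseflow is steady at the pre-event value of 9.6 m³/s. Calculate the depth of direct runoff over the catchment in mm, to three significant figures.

Direct runoff: 0.0, 3.6, 11.0, 35.4, 62.1, 81.9, 68.6, 57.5, 48.2, 0.0 m³/s; ΣQ_DR = 368.3 m³/s.
V = ΣQ_DR · Δt = 368.3 × 7200 s = 2.652 × 10^6 m³.
Over A = 456 km², depth = V / A = 5.82 mm.

d ≈ 5.82 mm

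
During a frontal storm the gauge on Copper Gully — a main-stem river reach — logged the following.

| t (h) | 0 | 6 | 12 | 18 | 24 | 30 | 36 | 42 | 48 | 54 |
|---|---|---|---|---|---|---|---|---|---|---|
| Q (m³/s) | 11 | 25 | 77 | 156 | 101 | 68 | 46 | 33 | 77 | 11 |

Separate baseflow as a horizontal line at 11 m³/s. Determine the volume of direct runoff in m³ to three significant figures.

V ≈ 1.07 × 10^7 m³

Direct-runoff ordinates (Q − Q_b): 0.0, 14.0, 66.0, 145.0, 90.0, 57.0, 35.0, 22.0, 66.0, 0.0 m³/s.
ΣQ_DR = 495.0 m³/s.
With Δt = 6 h = 21600 s, V = ΣQ_DR · Δt = 495.0 × 21600 = 1.07 × 10^7 m³.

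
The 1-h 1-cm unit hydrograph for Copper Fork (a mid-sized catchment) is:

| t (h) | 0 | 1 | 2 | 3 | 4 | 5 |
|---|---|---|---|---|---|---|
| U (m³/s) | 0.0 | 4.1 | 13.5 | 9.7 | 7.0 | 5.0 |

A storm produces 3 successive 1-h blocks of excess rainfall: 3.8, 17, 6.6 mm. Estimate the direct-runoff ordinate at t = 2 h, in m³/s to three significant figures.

By discrete convolution, Q_j = Σ (P_i / 10 mm) · U_{j−i}.
At t = 2 h (j=2): Q = (3.8/10)·13.5 + (17/10)·4.1 + (6.6/10)·0.0 = 12.1 m³/s.

Q ≈ 12.1 m³/s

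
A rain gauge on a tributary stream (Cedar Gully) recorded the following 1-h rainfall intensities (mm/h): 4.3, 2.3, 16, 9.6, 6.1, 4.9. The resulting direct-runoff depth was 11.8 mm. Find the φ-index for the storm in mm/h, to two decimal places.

Only the 2 blocks with intensity above φ contribute runoff: 16, 9.6 mm/h.
Σ(I−φ)·Δt = d  ⇒  (16+9.6 − 2φ)·1 = 11.8
φ = (25.60 − 11.8/1) / 2 = 6.90 mm/h.

φ ≈ 6.90 mm/h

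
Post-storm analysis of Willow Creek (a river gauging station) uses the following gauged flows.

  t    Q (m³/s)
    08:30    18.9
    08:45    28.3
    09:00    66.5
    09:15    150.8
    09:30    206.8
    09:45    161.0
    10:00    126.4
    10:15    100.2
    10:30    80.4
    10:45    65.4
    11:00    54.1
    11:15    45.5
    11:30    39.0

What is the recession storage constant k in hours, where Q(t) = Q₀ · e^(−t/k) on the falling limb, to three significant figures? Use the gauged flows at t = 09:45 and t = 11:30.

On the falling limb, Q drops from 161.0 to 39.0 m³/s between t = 09:45 and t = 11:30 (Δt = 1.75 h).
k = −Δt / ln(Q₂/Q₁) = −1.75 / ln(39.0/161.0) = 1.23 h.

k ≈ 1.23 h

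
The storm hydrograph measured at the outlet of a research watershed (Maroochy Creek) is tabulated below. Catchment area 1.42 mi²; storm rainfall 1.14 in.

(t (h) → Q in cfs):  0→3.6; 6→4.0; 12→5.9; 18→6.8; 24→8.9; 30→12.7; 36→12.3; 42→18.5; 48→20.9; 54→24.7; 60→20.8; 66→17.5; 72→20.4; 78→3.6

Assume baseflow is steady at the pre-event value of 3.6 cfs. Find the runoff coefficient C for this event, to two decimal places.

ΣQ_DR = 130.2 cfs; V = ΣQ_DR·Δt = 2.812 × 10^6 ft³.
Runoff depth d = V / A = 0.8525 in.
C = d / P = 0.8525 / 1.14 = 0.75.

C ≈ 0.75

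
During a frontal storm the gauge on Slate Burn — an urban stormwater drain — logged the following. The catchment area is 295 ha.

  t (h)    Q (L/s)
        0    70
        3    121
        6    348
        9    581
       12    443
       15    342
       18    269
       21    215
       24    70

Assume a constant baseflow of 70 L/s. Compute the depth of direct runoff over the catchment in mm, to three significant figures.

d ≈ 6.70 mm

Direct runoff: 0.0, 51.0, 278.0, 511.0, 373.0, 272.0, 199.0, 145.0, 0.0 L/s; ΣQ_DR = 1829 L/s.
V = ΣQ_DR · Δt = 1829 × 10800 s = 1.975 × 10^7 L.
Over A = 295 ha, depth = V / A = 6.70 mm.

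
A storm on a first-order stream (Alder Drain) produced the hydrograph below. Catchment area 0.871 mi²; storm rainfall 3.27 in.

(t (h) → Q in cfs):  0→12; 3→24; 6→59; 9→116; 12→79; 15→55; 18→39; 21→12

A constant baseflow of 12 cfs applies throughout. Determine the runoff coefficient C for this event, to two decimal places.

C ≈ 0.49

ΣQ_DR = 300.0 cfs; V = ΣQ_DR·Δt = 3.240 × 10^6 ft³.
Runoff depth d = V / A = 1.601 in.
C = d / P = 1.601 / 3.27 = 0.49.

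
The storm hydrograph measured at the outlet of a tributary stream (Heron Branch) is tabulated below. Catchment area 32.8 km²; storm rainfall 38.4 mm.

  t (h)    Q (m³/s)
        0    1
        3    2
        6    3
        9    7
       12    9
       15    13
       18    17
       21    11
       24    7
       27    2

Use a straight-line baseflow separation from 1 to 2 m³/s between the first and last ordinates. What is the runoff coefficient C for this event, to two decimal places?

C ≈ 0.49

ΣQ_DR = 57.00 m³/s; V = ΣQ_DR·Δt = 6.156 × 10^5 m³.
Runoff depth d = V / A = 18.77 mm.
C = d / P = 18.77 / 38.4 = 0.49.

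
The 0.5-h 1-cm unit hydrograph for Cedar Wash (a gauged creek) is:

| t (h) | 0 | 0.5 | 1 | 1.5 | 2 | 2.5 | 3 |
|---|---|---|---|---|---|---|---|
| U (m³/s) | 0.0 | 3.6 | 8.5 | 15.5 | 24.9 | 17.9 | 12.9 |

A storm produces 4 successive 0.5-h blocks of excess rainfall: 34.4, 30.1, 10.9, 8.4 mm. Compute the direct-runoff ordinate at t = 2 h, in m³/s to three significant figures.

Q ≈ 145 m³/s

By discrete convolution, Q_j = Σ (P_i / 10 mm) · U_{j−i}.
At t = 2 h (j=4): Q = (34.4/10)·24.9 + (30.1/10)·15.5 + (10.9/10)·8.5 + (8.4/10)·3.6 = 145 m³/s.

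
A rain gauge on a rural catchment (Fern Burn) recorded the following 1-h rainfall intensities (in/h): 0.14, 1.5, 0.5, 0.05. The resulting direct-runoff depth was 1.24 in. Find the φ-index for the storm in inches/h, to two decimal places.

φ ≈ 0.38 in/h

Only the 2 blocks with intensity above φ contribute runoff: 1.5, 0.5 in/h.
Σ(I−φ)·Δt = d  ⇒  (1.5+0.5 − 2φ)·1 = 1.24
φ = (2.000 − 1.24/1) / 2 = 0.38 in/h.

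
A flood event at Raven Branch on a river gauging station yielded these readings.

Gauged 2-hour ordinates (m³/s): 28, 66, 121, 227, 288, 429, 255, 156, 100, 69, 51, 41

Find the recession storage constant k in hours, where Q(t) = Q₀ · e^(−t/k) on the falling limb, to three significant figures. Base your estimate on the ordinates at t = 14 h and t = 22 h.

On the falling limb, Q drops from 156 to 41 m³/s between t = 14 h and t = 22 h (Δt = 8 h).
k = −Δt / ln(Q₂/Q₁) = −8 / ln(41/156) = 5.99 h.

k ≈ 5.99 h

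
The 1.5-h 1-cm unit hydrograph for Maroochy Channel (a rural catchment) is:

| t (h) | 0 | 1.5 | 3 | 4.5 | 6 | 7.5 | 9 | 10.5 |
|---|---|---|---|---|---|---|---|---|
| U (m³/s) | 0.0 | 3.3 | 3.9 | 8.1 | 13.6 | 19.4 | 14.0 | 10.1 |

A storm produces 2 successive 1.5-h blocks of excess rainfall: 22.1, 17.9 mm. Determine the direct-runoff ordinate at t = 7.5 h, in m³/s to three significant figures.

By discrete convolution, Q_j = Σ (P_i / 10 mm) · U_{j−i}.
At t = 7.5 h (j=5): Q = (22.1/10)·19.4 + (17.9/10)·13.6 = 67.2 m³/s.

Q ≈ 67.2 m³/s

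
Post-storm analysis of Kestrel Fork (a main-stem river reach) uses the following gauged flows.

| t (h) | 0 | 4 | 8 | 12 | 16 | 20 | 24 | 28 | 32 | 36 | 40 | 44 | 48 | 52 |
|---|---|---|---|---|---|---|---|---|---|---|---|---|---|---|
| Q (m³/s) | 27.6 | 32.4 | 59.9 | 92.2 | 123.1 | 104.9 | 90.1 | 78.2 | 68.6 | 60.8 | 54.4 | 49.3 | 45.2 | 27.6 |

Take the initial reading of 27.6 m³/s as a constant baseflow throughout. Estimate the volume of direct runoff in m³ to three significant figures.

V ≈ 7.60 × 10^6 m³

Direct-runoff ordinates (Q − Q_b): 0.0, 4.8, 32.3, 64.6, 95.5, 77.3, 62.5, 50.6, 41.0, 33.2, 26.8, 21.7, 17.6, 0.0 m³/s.
ΣQ_DR = 527.9 m³/s.
With Δt = 4 h = 14400 s, V = ΣQ_DR · Δt = 527.9 × 14400 = 7.60 × 10^6 m³.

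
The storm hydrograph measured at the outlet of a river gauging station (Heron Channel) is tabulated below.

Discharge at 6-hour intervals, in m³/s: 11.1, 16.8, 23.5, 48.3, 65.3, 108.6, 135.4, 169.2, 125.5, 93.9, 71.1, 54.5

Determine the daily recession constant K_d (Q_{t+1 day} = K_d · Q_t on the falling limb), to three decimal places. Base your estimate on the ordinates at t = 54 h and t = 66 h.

Between t = 54 h and t = 66 h the flow falls from 93.9 to 54.5 m³/s over 2×6 h = 12 h.
Per-interval ratio K = (54.5/93.9)^(1/2) = 0.7618; K_d = K^(24/6) = 0.337.

K_d ≈ 0.337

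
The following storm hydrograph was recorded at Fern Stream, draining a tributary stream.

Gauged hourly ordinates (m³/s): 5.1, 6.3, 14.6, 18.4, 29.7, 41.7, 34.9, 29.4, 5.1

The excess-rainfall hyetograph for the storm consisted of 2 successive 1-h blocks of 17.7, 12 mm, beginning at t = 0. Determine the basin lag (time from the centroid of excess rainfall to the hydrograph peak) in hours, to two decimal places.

t_L ≈ 4.10 h

Centroid of excess rainfall: t_c = Σ P_i·t̄_i / ΣP_i = 0.9040 h (block centres at 0.5, 1.5 h).
Hydrograph peak occurs at t = 5 h, so basin lag t_L = 5 − 0.9040 = 4.10 h.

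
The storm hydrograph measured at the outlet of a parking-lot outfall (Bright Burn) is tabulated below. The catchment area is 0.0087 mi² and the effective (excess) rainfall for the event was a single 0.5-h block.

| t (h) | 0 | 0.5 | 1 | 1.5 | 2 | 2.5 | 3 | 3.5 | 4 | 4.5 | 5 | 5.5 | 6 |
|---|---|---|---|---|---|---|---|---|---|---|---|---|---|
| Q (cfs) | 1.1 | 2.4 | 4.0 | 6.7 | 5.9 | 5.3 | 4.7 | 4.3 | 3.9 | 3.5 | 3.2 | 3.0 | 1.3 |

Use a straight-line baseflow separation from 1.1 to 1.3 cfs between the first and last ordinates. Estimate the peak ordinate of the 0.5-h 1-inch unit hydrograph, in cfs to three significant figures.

Direct runoff: 0.00, 1.28, 2.87, 5.55, 4.73, 4.12, 3.50, 3.08, 2.67, 2.25, 1.93, 1.72, 0.00 cfs; ΣQ_DR = 33.70 cfs, peak = 5.55 cfs.
Runoff depth d = ΣQ_DR·Δt / A = 33.70 × 1800 / (0.0087 mi²) = 3.001 in.
The 1-inch UH is the DRH scaled by (1 in)/d, so U_p = 5.55 × 1/3.001 = 1.85 cfs.

U_p ≈ 1.85 cfs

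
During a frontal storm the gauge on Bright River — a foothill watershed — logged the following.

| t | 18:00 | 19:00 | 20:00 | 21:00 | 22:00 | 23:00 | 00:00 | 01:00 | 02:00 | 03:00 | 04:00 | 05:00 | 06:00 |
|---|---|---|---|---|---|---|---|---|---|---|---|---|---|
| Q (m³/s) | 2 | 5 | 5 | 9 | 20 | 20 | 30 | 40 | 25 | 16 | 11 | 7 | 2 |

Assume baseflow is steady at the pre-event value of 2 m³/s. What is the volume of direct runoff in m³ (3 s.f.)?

Direct-runoff ordinates (Q − Q_b): 0.0, 3.0, 3.0, 7.0, 18.0, 18.0, 28.0, 38.0, 23.0, 14.0, 9.0, 5.0, 0.0 m³/s.
ΣQ_DR = 166.0 m³/s.
With Δt = 1 h = 3600 s, V = ΣQ_DR · Δt = 166.0 × 3600 = 5.98 × 10^5 m³.

V ≈ 5.98 × 10^5 m³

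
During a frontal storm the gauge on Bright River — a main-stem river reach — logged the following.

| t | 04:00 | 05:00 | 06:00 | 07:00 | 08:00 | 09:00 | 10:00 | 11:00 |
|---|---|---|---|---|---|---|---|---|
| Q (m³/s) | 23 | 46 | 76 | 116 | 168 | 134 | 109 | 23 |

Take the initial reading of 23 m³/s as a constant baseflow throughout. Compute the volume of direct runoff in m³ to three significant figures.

V ≈ 1.84 × 10^6 m³

Direct-runoff ordinates (Q − Q_b): 0.0, 23.0, 53.0, 93.0, 145.0, 111.0, 86.0, 0.0 m³/s.
ΣQ_DR = 511.0 m³/s.
With Δt = 1 h = 3600 s, V = ΣQ_DR · Δt = 511.0 × 3600 = 1.84 × 10^6 m³.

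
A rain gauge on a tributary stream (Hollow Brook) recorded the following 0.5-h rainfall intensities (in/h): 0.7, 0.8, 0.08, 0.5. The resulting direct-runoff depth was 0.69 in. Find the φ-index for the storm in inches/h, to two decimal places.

Only the 3 blocks with intensity above φ contribute runoff: 0.7, 0.8, 0.5 in/h.
Σ(I−φ)·Δt = d  ⇒  (0.7+0.8+0.5 − 3φ)·0.5 = 0.69
φ = (2.000 − 0.69/0.5) / 3 = 0.21 in/h.

φ ≈ 0.21 in/h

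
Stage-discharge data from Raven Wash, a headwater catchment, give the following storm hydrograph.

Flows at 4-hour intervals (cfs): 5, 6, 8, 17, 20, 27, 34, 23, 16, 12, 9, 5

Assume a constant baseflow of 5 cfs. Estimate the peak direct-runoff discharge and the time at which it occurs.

Subtracting baseflow gives direct-runoff ordinates: 0.0, 1.0, 3.0, 12.0, 15.0, 22.0, 29.0, 18.0, 11.0, 7.0, 4.0, 0.0 cfs.
The maximum is 29.0 cfs, occurring at the reading for t = 24 h.

Q_p = 29.0 cfs at t = 24 h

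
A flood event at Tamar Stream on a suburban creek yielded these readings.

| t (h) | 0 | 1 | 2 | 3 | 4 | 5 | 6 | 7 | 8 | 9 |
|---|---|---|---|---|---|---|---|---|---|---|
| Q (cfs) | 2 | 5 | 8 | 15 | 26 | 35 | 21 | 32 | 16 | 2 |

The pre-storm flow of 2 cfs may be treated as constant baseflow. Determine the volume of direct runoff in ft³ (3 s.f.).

Direct-runoff ordinates (Q − Q_b): 0.0, 3.0, 6.0, 13.0, 24.0, 33.0, 19.0, 30.0, 14.0, 0.0 cfs.
ΣQ_DR = 142.0 cfs.
With Δt = 1 h = 3600 s, V = ΣQ_DR · Δt = 142.0 × 3600 = 5.11 × 10^5 ft³.

V ≈ 5.11 × 10^5 ft³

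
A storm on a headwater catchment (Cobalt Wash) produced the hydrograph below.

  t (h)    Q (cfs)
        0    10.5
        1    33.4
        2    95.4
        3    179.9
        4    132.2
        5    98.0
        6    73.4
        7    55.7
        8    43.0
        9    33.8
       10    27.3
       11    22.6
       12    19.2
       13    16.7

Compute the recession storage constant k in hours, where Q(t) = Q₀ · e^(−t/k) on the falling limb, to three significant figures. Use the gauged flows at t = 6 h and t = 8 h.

On the falling limb, Q drops from 73.4 to 43.0 cfs between t = 6 h and t = 8 h (Δt = 2 h).
k = −Δt / ln(Q₂/Q₁) = −2 / ln(43.0/73.4) = 3.74 h.

k ≈ 3.74 h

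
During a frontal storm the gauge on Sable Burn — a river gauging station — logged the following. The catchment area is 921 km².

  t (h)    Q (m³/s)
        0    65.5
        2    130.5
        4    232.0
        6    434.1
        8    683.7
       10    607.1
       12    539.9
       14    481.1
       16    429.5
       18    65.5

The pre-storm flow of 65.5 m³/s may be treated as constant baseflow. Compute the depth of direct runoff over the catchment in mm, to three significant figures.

Direct runoff: 0.0, 65.0, 166.5, 368.6, 618.2, 541.6, 474.4, 415.6, 364.0, 0.0 m³/s; ΣQ_DR = 3014 m³/s.
V = ΣQ_DR · Δt = 3014 × 7200 s = 2.170 × 10^7 m³.
Over A = 921 km², depth = V / A = 23.6 mm.

d ≈ 23.6 mm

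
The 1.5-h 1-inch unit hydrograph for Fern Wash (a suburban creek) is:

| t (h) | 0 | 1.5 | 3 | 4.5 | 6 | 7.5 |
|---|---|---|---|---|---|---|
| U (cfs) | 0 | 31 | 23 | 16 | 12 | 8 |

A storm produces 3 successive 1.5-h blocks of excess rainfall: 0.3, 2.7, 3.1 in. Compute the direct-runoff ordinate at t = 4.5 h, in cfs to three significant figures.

By discrete convolution, Q_j = Σ (P_i / 1 in) · U_{j−i}.
At t = 4.5 h (j=3): Q = (0.3/1)·16 + (2.7/1)·23 + (3.1/1)·31 = 163 cfs.

Q ≈ 163 cfs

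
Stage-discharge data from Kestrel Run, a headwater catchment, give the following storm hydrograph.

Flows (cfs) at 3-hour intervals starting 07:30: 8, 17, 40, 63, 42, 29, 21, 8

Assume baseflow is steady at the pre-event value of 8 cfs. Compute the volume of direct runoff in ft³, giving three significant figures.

Direct-runoff ordinates (Q − Q_b): 0.0, 9.0, 32.0, 55.0, 34.0, 21.0, 13.0, 0.0 cfs.
ΣQ_DR = 164.0 cfs.
With Δt = 3 h = 10800 s, V = ΣQ_DR · Δt = 164.0 × 10800 = 1.77 × 10^6 ft³.

V ≈ 1.77 × 10^6 ft³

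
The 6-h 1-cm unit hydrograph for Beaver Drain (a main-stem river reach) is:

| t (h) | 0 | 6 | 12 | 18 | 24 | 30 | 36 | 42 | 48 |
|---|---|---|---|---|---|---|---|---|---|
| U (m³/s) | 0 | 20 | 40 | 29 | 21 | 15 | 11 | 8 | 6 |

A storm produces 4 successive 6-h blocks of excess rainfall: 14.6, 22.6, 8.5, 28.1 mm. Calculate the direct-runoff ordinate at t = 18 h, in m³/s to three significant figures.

Q ≈ 150 m³/s

By discrete convolution, Q_j = Σ (P_i / 10 mm) · U_{j−i}.
At t = 18 h (j=3): Q = (14.6/10)·29 + (22.6/10)·40 + (8.5/10)·20 + (28.1/10)·0 = 150 m³/s.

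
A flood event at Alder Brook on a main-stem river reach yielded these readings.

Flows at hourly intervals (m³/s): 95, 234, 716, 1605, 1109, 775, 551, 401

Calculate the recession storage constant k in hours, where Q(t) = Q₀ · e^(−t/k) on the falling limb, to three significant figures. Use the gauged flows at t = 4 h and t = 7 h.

k ≈ 2.95 h

On the falling limb, Q drops from 1109 to 401 m³/s between t = 4 h and t = 7 h (Δt = 3 h).
k = −Δt / ln(Q₂/Q₁) = −3 / ln(401/1109) = 2.95 h.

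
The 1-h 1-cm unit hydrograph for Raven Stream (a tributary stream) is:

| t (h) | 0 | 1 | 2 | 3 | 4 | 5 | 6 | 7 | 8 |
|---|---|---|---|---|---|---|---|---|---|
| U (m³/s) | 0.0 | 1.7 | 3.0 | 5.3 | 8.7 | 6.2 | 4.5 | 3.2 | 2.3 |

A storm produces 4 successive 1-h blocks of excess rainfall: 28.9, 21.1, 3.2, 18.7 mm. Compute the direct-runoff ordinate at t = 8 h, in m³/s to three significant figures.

By discrete convolution, Q_j = Σ (P_i / 10 mm) · U_{j−i}.
At t = 8 h (j=8): Q = (28.9/10)·2.3 + (21.1/10)·3.2 + (3.2/10)·4.5 + (18.7/10)·6.2 = 26.4 m³/s.

Q ≈ 26.4 m³/s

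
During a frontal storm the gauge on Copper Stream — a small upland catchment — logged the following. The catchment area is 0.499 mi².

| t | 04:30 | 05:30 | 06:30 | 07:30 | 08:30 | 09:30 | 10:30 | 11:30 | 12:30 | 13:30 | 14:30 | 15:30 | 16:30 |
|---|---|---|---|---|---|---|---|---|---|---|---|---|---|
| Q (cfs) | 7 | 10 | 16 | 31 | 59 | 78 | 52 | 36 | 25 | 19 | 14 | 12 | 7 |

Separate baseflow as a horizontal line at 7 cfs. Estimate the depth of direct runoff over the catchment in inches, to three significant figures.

d ≈ 0.854 in

Direct runoff: 0.0, 3.0, 9.0, 24.0, 52.0, 71.0, 45.0, 29.0, 18.0, 12.0, 7.0, 5.0, 0.0 cfs; ΣQ_DR = 275.0 cfs.
V = ΣQ_DR · Δt = 275.0 × 3600 s = 9.900 × 10^5 ft³.
Over A = 0.499 mi², depth = V / A = 0.854 in.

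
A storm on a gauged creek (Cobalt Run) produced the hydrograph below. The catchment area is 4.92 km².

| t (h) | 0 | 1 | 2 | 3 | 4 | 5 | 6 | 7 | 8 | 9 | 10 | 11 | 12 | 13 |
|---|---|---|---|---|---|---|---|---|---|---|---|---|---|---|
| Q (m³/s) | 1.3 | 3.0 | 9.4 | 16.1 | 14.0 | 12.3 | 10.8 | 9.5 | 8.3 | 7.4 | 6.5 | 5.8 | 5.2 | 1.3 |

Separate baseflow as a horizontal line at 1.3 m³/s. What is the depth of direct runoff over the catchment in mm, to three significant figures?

Direct runoff: 0.0, 1.7, 8.1, 14.8, 12.7, 11.0, 9.5, 8.2, 7.0, 6.1, 5.2, 4.5, 3.9, 0.0 m³/s; ΣQ_DR = 92.70 m³/s.
V = ΣQ_DR · Δt = 92.70 × 3600 s = 3.337 × 10^5 m³.
Over A = 4.92 km², depth = V / A = 67.8 mm.

d ≈ 67.8 mm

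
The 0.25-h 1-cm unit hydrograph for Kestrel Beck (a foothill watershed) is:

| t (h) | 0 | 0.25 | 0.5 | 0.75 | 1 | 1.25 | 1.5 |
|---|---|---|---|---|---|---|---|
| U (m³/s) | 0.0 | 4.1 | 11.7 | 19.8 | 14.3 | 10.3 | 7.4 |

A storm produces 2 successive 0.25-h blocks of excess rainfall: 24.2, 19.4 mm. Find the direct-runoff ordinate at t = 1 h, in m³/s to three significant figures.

Q ≈ 73.0 m³/s

By discrete convolution, Q_j = Σ (P_i / 10 mm) · U_{j−i}.
At t = 1 h (j=4): Q = (24.2/10)·14.3 + (19.4/10)·19.8 = 73.0 m³/s.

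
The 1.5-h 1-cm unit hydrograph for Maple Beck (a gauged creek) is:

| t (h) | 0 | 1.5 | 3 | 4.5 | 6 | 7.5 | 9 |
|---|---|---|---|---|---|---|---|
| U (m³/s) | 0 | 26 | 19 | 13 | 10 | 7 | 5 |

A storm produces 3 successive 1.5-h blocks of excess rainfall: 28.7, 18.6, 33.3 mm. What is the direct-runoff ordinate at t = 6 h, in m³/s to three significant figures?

By discrete convolution, Q_j = Σ (P_i / 10 mm) · U_{j−i}.
At t = 6 h (j=4): Q = (28.7/10)·10 + (18.6/10)·13 + (33.3/10)·19 = 116 m³/s.

Q ≈ 116 m³/s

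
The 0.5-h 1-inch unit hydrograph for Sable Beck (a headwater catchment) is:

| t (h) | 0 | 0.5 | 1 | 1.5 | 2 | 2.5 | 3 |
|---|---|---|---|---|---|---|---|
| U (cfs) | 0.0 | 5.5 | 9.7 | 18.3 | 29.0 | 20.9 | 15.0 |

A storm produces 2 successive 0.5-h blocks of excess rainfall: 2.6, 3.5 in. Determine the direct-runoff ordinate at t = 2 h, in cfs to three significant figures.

By discrete convolution, Q_j = Σ (P_i / 1 in) · U_{j−i}.
At t = 2 h (j=4): Q = (2.6/1)·29.0 + (3.5/1)·18.3 = 139 cfs.

Q ≈ 139 cfs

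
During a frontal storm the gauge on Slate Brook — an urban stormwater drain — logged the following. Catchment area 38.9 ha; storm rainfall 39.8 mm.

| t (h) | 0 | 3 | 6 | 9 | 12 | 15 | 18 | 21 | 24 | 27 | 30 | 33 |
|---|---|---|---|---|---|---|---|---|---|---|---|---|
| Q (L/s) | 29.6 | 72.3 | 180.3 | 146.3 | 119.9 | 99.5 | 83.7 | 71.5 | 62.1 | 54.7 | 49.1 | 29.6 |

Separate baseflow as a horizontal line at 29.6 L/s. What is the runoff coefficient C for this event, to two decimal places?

C ≈ 0.45

ΣQ_DR = 643.4 L/s; V = ΣQ_DR·Δt = 6.949 × 10^6 L.
Runoff depth d = V / A = 17.86 mm.
C = d / P = 17.86 / 39.8 = 0.45.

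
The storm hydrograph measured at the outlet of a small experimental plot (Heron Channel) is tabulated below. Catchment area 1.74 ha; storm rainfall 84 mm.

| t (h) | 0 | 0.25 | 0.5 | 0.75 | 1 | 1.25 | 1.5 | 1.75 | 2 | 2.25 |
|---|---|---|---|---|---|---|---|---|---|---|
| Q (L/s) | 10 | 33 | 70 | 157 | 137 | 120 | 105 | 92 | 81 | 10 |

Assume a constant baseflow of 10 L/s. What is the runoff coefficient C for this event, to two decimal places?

ΣQ_DR = 715.0 L/s; V = ΣQ_DR·Δt = 6.435 × 10^5 L.
Runoff depth d = V / A = 36.98 mm.
C = d / P = 36.98 / 84 = 0.44.

C ≈ 0.44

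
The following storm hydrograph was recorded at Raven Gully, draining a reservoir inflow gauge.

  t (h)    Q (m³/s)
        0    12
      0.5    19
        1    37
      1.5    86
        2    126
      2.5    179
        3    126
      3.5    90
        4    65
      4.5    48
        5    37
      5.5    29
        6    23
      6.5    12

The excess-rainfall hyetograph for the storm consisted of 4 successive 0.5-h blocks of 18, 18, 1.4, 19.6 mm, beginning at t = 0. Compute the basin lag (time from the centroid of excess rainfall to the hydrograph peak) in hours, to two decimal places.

Centroid of excess rainfall: t_c = Σ P_i·t̄_i / ΣP_i = 0.9482 h (block centres at 0.25, 0.75, 1.25, 1.75 h).
Hydrograph peak occurs at t = 2.5 h, so basin lag t_L = 2.5 − 0.9482 = 1.55 h.

t_L ≈ 1.55 h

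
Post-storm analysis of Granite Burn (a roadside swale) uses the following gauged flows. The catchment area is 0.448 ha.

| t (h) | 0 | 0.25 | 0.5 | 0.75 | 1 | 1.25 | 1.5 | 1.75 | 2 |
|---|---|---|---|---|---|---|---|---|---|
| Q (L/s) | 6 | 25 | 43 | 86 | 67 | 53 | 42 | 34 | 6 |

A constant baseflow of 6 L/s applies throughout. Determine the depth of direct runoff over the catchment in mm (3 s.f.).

d ≈ 61.9 mm

Direct runoff: 0.0, 19.0, 37.0, 80.0, 61.0, 47.0, 36.0, 28.0, 0.0 L/s; ΣQ_DR = 308.0 L/s.
V = ΣQ_DR · Δt = 308.0 × 900 s = 2.772 × 10^5 L.
Over A = 0.448 ha, depth = V / A = 61.9 mm.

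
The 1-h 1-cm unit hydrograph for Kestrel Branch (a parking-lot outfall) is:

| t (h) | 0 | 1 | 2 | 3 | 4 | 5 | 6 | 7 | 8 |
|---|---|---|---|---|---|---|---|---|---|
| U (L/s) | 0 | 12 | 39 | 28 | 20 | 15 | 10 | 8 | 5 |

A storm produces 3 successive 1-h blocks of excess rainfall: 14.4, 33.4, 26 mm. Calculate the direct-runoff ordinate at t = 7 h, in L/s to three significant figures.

Q ≈ 83.9 L/s

By discrete convolution, Q_j = Σ (P_i / 10 mm) · U_{j−i}.
At t = 7 h (j=7): Q = (14.4/10)·8 + (33.4/10)·10 + (26/10)·15 = 83.9 L/s.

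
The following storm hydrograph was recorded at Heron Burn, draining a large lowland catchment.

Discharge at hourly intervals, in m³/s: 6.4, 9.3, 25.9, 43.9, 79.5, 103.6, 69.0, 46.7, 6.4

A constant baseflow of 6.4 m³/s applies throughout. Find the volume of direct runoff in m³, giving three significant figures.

V ≈ 1.20 × 10^6 m³

Direct-runoff ordinates (Q − Q_b): 0.0, 2.9, 19.5, 37.5, 73.1, 97.2, 62.6, 40.3, 0.0 m³/s.
ΣQ_DR = 333.1 m³/s.
With Δt = 1 h = 3600 s, V = ΣQ_DR · Δt = 333.1 × 3600 = 1.20 × 10^6 m³.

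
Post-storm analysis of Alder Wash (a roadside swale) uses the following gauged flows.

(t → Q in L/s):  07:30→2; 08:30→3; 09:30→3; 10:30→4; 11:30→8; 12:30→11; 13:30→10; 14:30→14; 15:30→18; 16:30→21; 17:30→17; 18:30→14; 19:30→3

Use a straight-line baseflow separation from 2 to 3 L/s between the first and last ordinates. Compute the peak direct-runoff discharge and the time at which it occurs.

Q_p = 18.25 L/s at t = 16:30

Subtracting baseflow gives direct-runoff ordinates: 0.00, 0.92, 0.83, 1.75, 5.67, 8.58, 7.50, 11.42, 15.33, 18.25, 14.17, 11.08, 0.00 L/s.
The maximum is 18.25 L/s, occurring at the reading for t = 16:30.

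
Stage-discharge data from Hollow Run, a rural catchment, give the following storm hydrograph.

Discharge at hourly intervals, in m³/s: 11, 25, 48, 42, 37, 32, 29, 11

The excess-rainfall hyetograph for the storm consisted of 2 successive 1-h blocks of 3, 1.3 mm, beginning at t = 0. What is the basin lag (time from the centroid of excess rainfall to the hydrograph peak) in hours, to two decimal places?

t_L ≈ 1.20 h

Centroid of excess rainfall: t_c = Σ P_i·t̄_i / ΣP_i = 0.8023 h (block centres at 0.5, 1.5 h).
Hydrograph peak occurs at t = 2 h, so basin lag t_L = 2 − 0.8023 = 1.20 h.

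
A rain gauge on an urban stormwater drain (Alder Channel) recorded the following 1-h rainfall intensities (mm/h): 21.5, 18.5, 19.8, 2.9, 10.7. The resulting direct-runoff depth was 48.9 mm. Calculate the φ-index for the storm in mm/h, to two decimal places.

Only the 4 blocks with intensity above φ contribute runoff: 21.5, 18.5, 19.8, 10.7 mm/h.
Σ(I−φ)·Δt = d  ⇒  (21.5+18.5+19.8+10.7 − 4φ)·1 = 48.9
φ = (70.50 − 48.9/1) / 4 = 5.40 mm/h.

φ ≈ 5.40 mm/h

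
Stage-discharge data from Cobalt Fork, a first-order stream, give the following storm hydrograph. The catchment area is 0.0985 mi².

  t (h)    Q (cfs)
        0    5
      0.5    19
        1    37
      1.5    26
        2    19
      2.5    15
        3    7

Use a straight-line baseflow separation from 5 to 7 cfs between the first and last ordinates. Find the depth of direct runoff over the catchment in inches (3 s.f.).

Direct runoff: 0.00, 13.67, 31.33, 20.00, 12.67, 8.33, 0.00 cfs; ΣQ_DR = 86.00 cfs.
V = ΣQ_DR · Δt = 86.00 × 1800 s = 1.548 × 10^5 ft³.
Over A = 0.0985 mi², depth = V / A = 0.676 in.

d ≈ 0.676 in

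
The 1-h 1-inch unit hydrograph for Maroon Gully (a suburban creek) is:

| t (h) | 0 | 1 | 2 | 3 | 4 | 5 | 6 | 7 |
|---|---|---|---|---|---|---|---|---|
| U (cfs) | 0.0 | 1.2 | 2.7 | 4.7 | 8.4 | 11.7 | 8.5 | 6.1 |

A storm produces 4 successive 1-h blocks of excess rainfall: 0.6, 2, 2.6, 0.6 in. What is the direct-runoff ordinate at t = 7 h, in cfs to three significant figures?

Q ≈ 56.1 cfs

By discrete convolution, Q_j = Σ (P_i / 1 in) · U_{j−i}.
At t = 7 h (j=7): Q = (0.6/1)·6.1 + (2/1)·8.5 + (2.6/1)·11.7 + (0.6/1)·8.4 = 56.1 cfs.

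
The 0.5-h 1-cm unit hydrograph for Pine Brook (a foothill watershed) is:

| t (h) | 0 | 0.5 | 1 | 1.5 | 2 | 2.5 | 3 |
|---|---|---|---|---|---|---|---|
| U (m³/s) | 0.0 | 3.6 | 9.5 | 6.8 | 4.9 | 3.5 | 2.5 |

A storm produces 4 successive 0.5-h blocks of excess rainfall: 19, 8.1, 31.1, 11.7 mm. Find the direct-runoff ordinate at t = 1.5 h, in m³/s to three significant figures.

By discrete convolution, Q_j = Σ (P_i / 10 mm) · U_{j−i}.
At t = 1.5 h (j=3): Q = (19/10)·6.8 + (8.1/10)·9.5 + (31.1/10)·3.6 + (11.7/10)·0.0 = 31.8 m³/s.

Q ≈ 31.8 m³/s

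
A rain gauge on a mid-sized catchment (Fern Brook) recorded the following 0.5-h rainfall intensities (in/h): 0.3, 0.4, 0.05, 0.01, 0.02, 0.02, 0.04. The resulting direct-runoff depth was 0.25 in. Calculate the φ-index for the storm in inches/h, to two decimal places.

φ ≈ 0.10 in/h

Only the 2 blocks with intensity above φ contribute runoff: 0.3, 0.4 in/h.
Σ(I−φ)·Δt = d  ⇒  (0.3+0.4 − 2φ)·0.5 = 0.25
φ = (0.7000 − 0.25/0.5) / 2 = 0.10 in/h.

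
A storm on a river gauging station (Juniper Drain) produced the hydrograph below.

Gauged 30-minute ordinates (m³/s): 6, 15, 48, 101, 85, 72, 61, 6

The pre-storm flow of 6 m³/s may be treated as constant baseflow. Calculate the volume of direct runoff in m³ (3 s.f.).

V ≈ 6.23 × 10^5 m³

Direct-runoff ordinates (Q − Q_b): 0.0, 9.0, 42.0, 95.0, 79.0, 66.0, 55.0, 0.0 m³/s.
ΣQ_DR = 346.0 m³/s.
With Δt = 0.5 h = 1800 s, V = ΣQ_DR · Δt = 346.0 × 1800 = 6.23 × 10^5 m³.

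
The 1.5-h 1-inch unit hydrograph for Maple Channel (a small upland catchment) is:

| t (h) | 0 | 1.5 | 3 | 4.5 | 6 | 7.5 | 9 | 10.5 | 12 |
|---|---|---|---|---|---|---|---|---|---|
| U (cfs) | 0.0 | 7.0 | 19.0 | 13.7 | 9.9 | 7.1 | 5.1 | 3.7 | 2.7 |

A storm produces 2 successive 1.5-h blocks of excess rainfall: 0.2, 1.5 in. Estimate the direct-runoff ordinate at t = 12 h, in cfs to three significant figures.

Q ≈ 6.09 cfs

By discrete convolution, Q_j = Σ (P_i / 1 in) · U_{j−i}.
At t = 12 h (j=8): Q = (0.2/1)·2.7 + (1.5/1)·3.7 = 6.09 cfs.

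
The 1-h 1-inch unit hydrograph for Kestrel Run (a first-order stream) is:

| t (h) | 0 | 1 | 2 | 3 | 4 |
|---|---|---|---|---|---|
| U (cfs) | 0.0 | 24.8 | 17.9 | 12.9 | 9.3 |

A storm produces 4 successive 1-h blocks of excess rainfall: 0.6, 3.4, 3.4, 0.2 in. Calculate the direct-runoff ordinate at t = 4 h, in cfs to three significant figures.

Q ≈ 115 cfs

By discrete convolution, Q_j = Σ (P_i / 1 in) · U_{j−i}.
At t = 4 h (j=4): Q = (0.6/1)·9.3 + (3.4/1)·12.9 + (3.4/1)·17.9 + (0.2/1)·24.8 = 115 cfs.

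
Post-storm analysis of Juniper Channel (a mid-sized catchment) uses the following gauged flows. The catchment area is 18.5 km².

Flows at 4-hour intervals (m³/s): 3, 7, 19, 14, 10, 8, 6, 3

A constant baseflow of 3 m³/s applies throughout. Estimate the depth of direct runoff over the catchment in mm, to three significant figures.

d ≈ 35.8 mm

Direct runoff: 0.0, 4.0, 16.0, 11.0, 7.0, 5.0, 3.0, 0.0 m³/s; ΣQ_DR = 46.00 m³/s.
V = ΣQ_DR · Δt = 46.00 × 14400 s = 6.624 × 10^5 m³.
Over A = 18.5 km², depth = V / A = 35.8 mm.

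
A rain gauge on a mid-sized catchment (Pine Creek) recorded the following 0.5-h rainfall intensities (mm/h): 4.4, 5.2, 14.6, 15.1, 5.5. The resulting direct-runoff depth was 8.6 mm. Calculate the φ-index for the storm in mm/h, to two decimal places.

φ ≈ 6.25 mm/h

Only the 2 blocks with intensity above φ contribute runoff: 14.6, 15.1 mm/h.
Σ(I−φ)·Δt = d  ⇒  (14.6+15.1 − 2φ)·0.5 = 8.6
φ = (29.70 − 8.6/0.5) / 2 = 6.25 mm/h.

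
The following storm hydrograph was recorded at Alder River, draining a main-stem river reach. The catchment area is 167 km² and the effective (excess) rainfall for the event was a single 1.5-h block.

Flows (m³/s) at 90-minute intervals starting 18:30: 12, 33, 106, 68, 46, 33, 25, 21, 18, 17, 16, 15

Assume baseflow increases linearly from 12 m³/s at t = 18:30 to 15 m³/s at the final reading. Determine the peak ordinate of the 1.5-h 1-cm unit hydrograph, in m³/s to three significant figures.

Direct runoff: 0.00, 20.73, 93.45, 55.18, 32.91, 19.64, 11.36, 7.09, 3.82, 2.55, 1.27, 0.00 m³/s; ΣQ_DR = 248.0 m³/s, peak = 93.45 m³/s.
Runoff depth d = ΣQ_DR·Δt / A = 248.0 × 5400 / (167 km²) = 8.019 mm.
The 1-cm UH is the DRH scaled by (10 mm)/d, so U_p = 93.45 × 10/8.019 = 117 m³/s.

U_p ≈ 117 m³/s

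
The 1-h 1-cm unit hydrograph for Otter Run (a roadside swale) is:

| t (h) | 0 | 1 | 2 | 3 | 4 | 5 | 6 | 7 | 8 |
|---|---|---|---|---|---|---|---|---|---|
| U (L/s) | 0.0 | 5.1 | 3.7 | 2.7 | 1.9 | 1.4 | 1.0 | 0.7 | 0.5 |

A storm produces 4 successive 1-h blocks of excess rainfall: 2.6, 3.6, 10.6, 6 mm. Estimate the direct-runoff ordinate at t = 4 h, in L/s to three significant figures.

Q ≈ 8.45 L/s

By discrete convolution, Q_j = Σ (P_i / 10 mm) · U_{j−i}.
At t = 4 h (j=4): Q = (2.6/10)·1.9 + (3.6/10)·2.7 + (10.6/10)·3.7 + (6/10)·5.1 = 8.45 L/s.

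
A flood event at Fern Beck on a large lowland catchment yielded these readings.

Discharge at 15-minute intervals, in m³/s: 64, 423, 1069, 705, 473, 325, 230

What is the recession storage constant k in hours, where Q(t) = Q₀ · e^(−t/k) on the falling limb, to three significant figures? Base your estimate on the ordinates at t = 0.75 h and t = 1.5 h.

On the falling limb, Q drops from 705 to 230 m³/s between t = 0.75 h and t = 1.5 h (Δt = 0.75 h).
k = −Δt / ln(Q₂/Q₁) = −0.75 / ln(230/705) = 0.670 h.

k ≈ 0.670 h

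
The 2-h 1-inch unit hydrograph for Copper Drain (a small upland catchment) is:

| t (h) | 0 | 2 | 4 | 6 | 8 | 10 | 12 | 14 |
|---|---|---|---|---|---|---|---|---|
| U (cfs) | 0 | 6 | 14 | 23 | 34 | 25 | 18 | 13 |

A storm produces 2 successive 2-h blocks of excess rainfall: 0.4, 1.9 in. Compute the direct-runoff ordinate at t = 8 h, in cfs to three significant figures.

By discrete convolution, Q_j = Σ (P_i / 1 in) · U_{j−i}.
At t = 8 h (j=4): Q = (0.4/1)·34 + (1.9/1)·23 = 57.3 cfs.

Q ≈ 57.3 cfs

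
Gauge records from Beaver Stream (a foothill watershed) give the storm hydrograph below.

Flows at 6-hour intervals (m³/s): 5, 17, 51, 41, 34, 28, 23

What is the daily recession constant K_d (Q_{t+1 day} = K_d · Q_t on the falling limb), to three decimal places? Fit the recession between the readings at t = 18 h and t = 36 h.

Between t = 18 h and t = 36 h the flow falls from 41 to 23 m³/s over 3×6 h = 18 h.
Per-interval ratio K = (23/41)^(1/3) = 0.8247; K_d = K^(24/6) = 0.463.

K_d ≈ 0.463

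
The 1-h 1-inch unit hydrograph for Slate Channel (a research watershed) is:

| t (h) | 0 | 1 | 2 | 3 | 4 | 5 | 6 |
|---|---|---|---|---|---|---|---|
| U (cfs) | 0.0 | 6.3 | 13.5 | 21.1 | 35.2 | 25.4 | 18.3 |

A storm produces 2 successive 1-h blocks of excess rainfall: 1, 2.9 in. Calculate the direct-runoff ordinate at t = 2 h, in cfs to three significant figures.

Q ≈ 31.8 cfs

By discrete convolution, Q_j = Σ (P_i / 1 in) · U_{j−i}.
At t = 2 h (j=2): Q = (1/1)·13.5 + (2.9/1)·6.3 = 31.8 cfs.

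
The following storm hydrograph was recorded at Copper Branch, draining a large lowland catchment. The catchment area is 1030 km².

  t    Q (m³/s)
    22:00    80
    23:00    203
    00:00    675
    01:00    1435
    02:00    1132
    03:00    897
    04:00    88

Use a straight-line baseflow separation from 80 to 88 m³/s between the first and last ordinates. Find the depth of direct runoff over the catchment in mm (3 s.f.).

d ≈ 13.7 mm

Direct runoff: 0.00, 121.67, 592.33, 1351.00, 1046.67, 810.33, 0.00 m³/s; ΣQ_DR = 3922 m³/s.
V = ΣQ_DR · Δt = 3922 × 3600 s = 1.412 × 10^7 m³.
Over A = 1030 km², depth = V / A = 13.7 mm.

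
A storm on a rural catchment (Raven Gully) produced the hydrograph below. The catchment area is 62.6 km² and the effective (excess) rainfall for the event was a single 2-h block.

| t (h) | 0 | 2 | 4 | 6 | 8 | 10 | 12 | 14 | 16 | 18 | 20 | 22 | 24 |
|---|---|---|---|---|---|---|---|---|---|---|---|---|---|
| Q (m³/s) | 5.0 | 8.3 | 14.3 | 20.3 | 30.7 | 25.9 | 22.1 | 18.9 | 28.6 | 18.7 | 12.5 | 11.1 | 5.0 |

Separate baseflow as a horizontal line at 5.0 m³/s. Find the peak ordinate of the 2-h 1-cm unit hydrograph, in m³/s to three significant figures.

Direct runoff: 0.0, 3.3, 9.3, 15.3, 25.7, 20.9, 17.1, 13.9, 23.6, 13.7, 7.5, 6.1, 0.0 m³/s; ΣQ_DR = 156.4 m³/s, peak = 25.7 m³/s.
Runoff depth d = ΣQ_DR·Δt / A = 156.4 × 7200 / (62.6 km²) = 17.99 mm.
The 1-cm UH is the DRH scaled by (10 mm)/d, so U_p = 25.7 × 10/17.99 = 14.3 m³/s.

U_p ≈ 14.3 m³/s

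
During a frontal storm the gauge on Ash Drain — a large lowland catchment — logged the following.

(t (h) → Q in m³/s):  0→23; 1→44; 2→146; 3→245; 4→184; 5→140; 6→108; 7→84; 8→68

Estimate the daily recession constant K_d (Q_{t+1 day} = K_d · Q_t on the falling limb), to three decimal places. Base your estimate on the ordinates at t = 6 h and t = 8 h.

Between t = 6 h and t = 8 h the flow falls from 108 to 68 m³/s over 2×1 h = 2 h.
Per-interval ratio K = (68/108)^(1/2) = 0.7935; K_d = K^(24/1) = 0.004.

K_d ≈ 0.004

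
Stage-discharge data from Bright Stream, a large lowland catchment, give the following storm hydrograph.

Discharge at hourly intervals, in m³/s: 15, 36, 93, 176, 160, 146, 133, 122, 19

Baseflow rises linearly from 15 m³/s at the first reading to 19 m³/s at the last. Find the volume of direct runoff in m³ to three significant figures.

Direct-runoff ordinates (Q − Q_b): 0.00, 20.50, 77.00, 159.50, 143.00, 128.50, 115.00, 103.50, 0.00 m³/s.
ΣQ_DR = 747.0 m³/s.
With Δt = 1 h = 3600 s, V = ΣQ_DR · Δt = 747.0 × 3600 = 2.69 × 10^6 m³.

V ≈ 2.69 × 10^6 m³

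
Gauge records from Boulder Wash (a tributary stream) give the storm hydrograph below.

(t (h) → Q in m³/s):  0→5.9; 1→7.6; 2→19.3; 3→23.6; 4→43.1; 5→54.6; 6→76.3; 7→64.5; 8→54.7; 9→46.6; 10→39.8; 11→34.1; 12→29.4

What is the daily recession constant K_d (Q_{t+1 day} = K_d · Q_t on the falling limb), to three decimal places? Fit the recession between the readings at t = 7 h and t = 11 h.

Between t = 7 h and t = 11 h the flow falls from 64.5 to 34.1 m³/s over 4×1 h = 4 h.
Per-interval ratio K = (34.1/64.5)^(1/4) = 0.8527; K_d = K^(24/1) = 0.022.

K_d ≈ 0.022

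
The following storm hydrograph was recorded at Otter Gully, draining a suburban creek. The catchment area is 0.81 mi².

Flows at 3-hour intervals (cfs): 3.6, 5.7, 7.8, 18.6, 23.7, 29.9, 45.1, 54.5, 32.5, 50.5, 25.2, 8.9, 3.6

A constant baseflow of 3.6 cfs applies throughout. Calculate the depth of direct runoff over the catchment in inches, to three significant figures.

d ≈ 1.51 in

Direct runoff: 0.0, 2.1, 4.2, 15.0, 20.1, 26.3, 41.5, 50.9, 28.9, 46.9, 21.6, 5.3, 0.0 cfs; ΣQ_DR = 262.8 cfs.
V = ΣQ_DR · Δt = 262.8 × 10800 s = 2.838 × 10^6 ft³.
Over A = 0.81 mi², depth = V / A = 1.51 in.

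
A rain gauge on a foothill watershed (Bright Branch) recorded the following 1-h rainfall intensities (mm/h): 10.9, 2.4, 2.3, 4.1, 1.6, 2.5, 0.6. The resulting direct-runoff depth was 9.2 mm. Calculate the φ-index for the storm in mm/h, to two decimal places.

Only the 2 blocks with intensity above φ contribute runoff: 10.9, 4.1 mm/h.
Σ(I−φ)·Δt = d  ⇒  (10.9+4.1 − 2φ)·1 = 9.2
φ = (15.00 − 9.2/1) / 2 = 2.90 mm/h.

φ ≈ 2.90 mm/h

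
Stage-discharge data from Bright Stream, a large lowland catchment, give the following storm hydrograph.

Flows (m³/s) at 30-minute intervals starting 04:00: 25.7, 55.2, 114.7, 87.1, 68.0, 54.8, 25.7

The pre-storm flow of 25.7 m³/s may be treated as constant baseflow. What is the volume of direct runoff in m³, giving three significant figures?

Direct-runoff ordinates (Q − Q_b): 0.0, 29.5, 89.0, 61.4, 42.3, 29.1, 0.0 m³/s.
ΣQ_DR = 251.3 m³/s.
With Δt = 0.5 h = 1800 s, V = ΣQ_DR · Δt = 251.3 × 1800 = 4.52 × 10^5 m³.

V ≈ 4.52 × 10^5 m³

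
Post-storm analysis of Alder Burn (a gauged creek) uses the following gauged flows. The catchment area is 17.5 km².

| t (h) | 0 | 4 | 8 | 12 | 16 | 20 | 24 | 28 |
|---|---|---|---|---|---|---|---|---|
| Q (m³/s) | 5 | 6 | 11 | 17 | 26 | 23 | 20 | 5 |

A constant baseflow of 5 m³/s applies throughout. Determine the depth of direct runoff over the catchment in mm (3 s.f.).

d ≈ 60.1 mm

Direct runoff: 0.0, 1.0, 6.0, 12.0, 21.0, 18.0, 15.0, 0.0 m³/s; ΣQ_DR = 73.00 m³/s.
V = ΣQ_DR · Δt = 73.00 × 14400 s = 1.051 × 10^6 m³.
Over A = 17.5 km², depth = V / A = 60.1 mm.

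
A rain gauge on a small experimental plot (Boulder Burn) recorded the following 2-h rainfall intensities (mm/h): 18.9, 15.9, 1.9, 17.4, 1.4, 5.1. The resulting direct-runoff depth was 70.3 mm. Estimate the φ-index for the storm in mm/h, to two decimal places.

φ ≈ 5.68 mm/h

Only the 3 blocks with intensity above φ contribute runoff: 18.9, 15.9, 17.4 mm/h.
Σ(I−φ)·Δt = d  ⇒  (18.9+15.9+17.4 − 3φ)·2 = 70.3
φ = (52.20 − 70.3/2) / 3 = 5.68 mm/h.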